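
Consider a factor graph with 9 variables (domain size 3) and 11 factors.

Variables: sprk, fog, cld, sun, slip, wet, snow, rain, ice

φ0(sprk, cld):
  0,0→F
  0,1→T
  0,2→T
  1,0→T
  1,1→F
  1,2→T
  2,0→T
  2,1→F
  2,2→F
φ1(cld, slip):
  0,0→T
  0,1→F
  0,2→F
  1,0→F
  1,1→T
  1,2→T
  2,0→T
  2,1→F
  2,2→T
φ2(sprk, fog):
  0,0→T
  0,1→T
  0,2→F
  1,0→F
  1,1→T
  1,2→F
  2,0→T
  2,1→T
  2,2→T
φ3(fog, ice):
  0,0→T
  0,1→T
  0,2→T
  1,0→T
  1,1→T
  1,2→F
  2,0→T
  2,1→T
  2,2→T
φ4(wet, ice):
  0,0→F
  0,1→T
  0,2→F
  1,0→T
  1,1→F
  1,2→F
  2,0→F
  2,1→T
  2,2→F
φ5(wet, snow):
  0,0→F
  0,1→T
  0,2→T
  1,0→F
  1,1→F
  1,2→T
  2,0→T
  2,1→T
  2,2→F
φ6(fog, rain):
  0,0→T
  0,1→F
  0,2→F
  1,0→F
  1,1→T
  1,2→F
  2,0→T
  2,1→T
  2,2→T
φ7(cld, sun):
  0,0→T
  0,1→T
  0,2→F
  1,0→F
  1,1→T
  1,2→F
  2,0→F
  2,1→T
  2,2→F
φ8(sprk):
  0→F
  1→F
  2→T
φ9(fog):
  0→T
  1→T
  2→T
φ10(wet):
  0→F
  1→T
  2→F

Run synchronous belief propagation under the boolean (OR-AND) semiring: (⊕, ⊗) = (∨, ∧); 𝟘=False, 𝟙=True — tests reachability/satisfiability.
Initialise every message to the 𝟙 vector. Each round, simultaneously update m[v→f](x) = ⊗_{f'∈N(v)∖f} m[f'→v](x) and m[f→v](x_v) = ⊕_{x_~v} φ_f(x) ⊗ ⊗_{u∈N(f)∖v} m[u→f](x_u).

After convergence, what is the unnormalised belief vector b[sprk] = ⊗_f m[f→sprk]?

init: all messages = 𝟙 over 3 values
r1 m[φ0→sprk] = [T, T, T]
r1 m[φ0→cld] = [T, T, T]
r1 m[φ1→cld] = [T, T, T]
r1 m[φ1→slip] = [T, T, T]
r1 m[φ2→sprk] = [T, T, T]
r1 m[φ2→fog] = [T, T, T]
r1 m[φ3→fog] = [T, T, T]
r1 m[φ3→ice] = [T, T, T]
r1 m[φ4→wet] = [T, T, T]
r1 m[φ4→ice] = [T, T, F]
r1 m[φ5→wet] = [T, T, T]
r1 m[φ5→snow] = [T, T, T]
r1 m[φ6→fog] = [T, T, T]
r1 m[φ6→rain] = [T, T, T]
r1 m[φ7→cld] = [T, T, T]
r1 m[φ7→sun] = [T, T, F]
r1 m[φ8→sprk] = [F, F, T]
r1 m[φ9→fog] = [T, T, T]
r1 m[φ10→wet] = [F, T, F]
r1 m[sprk→φ0] = [T, T, T]
r1 m[sprk→φ2] = [T, T, T]
r1 m[sprk→φ8] = [T, T, T]
r1 m[fog→φ2] = [T, T, T]
r1 m[fog→φ3] = [T, T, T]
r1 m[fog→φ6] = [T, T, T]
r1 m[fog→φ9] = [T, T, T]
r1 m[cld→φ0] = [T, T, T]
r1 m[cld→φ1] = [T, T, T]
r1 m[cld→φ7] = [T, T, T]
r1 m[sun→φ7] = [T, T, T]
r1 m[slip→φ1] = [T, T, T]
r1 m[wet→φ4] = [T, T, T]
r1 m[wet→φ5] = [T, T, T]
r1 m[wet→φ10] = [T, T, T]
r1 m[snow→φ5] = [T, T, T]
r1 m[rain→φ6] = [T, T, T]
r1 m[ice→φ3] = [T, T, T]
r1 m[ice→φ4] = [T, T, T]
r2 m[φ0→sprk] = [T, T, T]
r2 m[φ0→cld] = [T, T, T]
r2 m[φ1→cld] = [T, T, T]
r2 m[φ1→slip] = [T, T, T]
r2 m[φ2→sprk] = [T, T, T]
r2 m[φ2→fog] = [T, T, T]
r2 m[φ3→fog] = [T, T, T]
r2 m[φ3→ice] = [T, T, T]
r2 m[φ4→wet] = [T, T, T]
r2 m[φ4→ice] = [T, T, F]
r2 m[φ5→wet] = [T, T, T]
r2 m[φ5→snow] = [T, T, T]
r2 m[φ6→fog] = [T, T, T]
r2 m[φ6→rain] = [T, T, T]
r2 m[φ7→cld] = [T, T, T]
r2 m[φ7→sun] = [T, T, F]
r2 m[φ8→sprk] = [F, F, T]
r2 m[φ9→fog] = [T, T, T]
r2 m[φ10→wet] = [F, T, F]
r2 m[sprk→φ0] = [F, F, T]
r2 m[sprk→φ2] = [F, F, T]
r2 m[sprk→φ8] = [T, T, T]
r2 m[fog→φ2] = [T, T, T]
r2 m[fog→φ3] = [T, T, T]
r2 m[fog→φ6] = [T, T, T]
r2 m[fog→φ9] = [T, T, T]
r2 m[cld→φ0] = [T, T, T]
r2 m[cld→φ1] = [T, T, T]
r2 m[cld→φ7] = [T, T, T]
r2 m[sun→φ7] = [T, T, T]
r2 m[slip→φ1] = [T, T, T]
r2 m[wet→φ4] = [F, T, F]
r2 m[wet→φ5] = [F, T, F]
r2 m[wet→φ10] = [T, T, T]
r2 m[snow→φ5] = [T, T, T]
r2 m[rain→φ6] = [T, T, T]
r2 m[ice→φ3] = [T, T, F]
r2 m[ice→φ4] = [T, T, T]
r3 m[φ0→sprk] = [T, T, T]
r3 m[φ0→cld] = [T, F, F]
r3 m[φ1→cld] = [T, T, T]
r3 m[φ1→slip] = [T, T, T]
r3 m[φ2→sprk] = [T, T, T]
r3 m[φ2→fog] = [T, T, T]
r3 m[φ3→fog] = [T, T, T]
r3 m[φ3→ice] = [T, T, T]
r3 m[φ4→wet] = [T, T, T]
r3 m[φ4→ice] = [T, F, F]
r3 m[φ5→wet] = [T, T, T]
r3 m[φ5→snow] = [F, F, T]
r3 m[φ6→fog] = [T, T, T]
r3 m[φ6→rain] = [T, T, T]
r3 m[φ7→cld] = [T, T, T]
r3 m[φ7→sun] = [T, T, F]
r3 m[φ8→sprk] = [F, F, T]
r3 m[φ9→fog] = [T, T, T]
r3 m[φ10→wet] = [F, T, F]
r3 m[sprk→φ0] = [F, F, T]
r3 m[sprk→φ2] = [F, F, T]
r3 m[sprk→φ8] = [T, T, T]
r3 m[fog→φ2] = [T, T, T]
r3 m[fog→φ3] = [T, T, T]
r3 m[fog→φ6] = [T, T, T]
r3 m[fog→φ9] = [T, T, T]
r3 m[cld→φ0] = [T, T, T]
r3 m[cld→φ1] = [T, T, T]
r3 m[cld→φ7] = [T, T, T]
r3 m[sun→φ7] = [T, T, T]
r3 m[slip→φ1] = [T, T, T]
r3 m[wet→φ4] = [F, T, F]
r3 m[wet→φ5] = [F, T, F]
r3 m[wet→φ10] = [T, T, T]
r3 m[snow→φ5] = [T, T, T]
r3 m[rain→φ6] = [T, T, T]
r3 m[ice→φ3] = [T, T, F]
r3 m[ice→φ4] = [T, T, T]
r4 m[φ0→sprk] = [T, T, T]
r4 m[φ0→cld] = [T, F, F]
r4 m[φ1→cld] = [T, T, T]
r4 m[φ1→slip] = [T, T, T]
r4 m[φ2→sprk] = [T, T, T]
r4 m[φ2→fog] = [T, T, T]
r4 m[φ3→fog] = [T, T, T]
r4 m[φ3→ice] = [T, T, T]
r4 m[φ4→wet] = [T, T, T]
r4 m[φ4→ice] = [T, F, F]
r4 m[φ5→wet] = [T, T, T]
r4 m[φ5→snow] = [F, F, T]
r4 m[φ6→fog] = [T, T, T]
r4 m[φ6→rain] = [T, T, T]
r4 m[φ7→cld] = [T, T, T]
r4 m[φ7→sun] = [T, T, F]
r4 m[φ8→sprk] = [F, F, T]
r4 m[φ9→fog] = [T, T, T]
r4 m[φ10→wet] = [F, T, F]
r4 m[sprk→φ0] = [F, F, T]
r4 m[sprk→φ2] = [F, F, T]
r4 m[sprk→φ8] = [T, T, T]
r4 m[fog→φ2] = [T, T, T]
r4 m[fog→φ3] = [T, T, T]
r4 m[fog→φ6] = [T, T, T]
r4 m[fog→φ9] = [T, T, T]
r4 m[cld→φ0] = [T, T, T]
r4 m[cld→φ1] = [T, F, F]
r4 m[cld→φ7] = [T, F, F]
r4 m[sun→φ7] = [T, T, T]
r4 m[slip→φ1] = [T, T, T]
r4 m[wet→φ4] = [F, T, F]
r4 m[wet→φ5] = [F, T, F]
r4 m[wet→φ10] = [T, T, T]
r4 m[snow→φ5] = [T, T, T]
r4 m[rain→φ6] = [T, T, T]
r4 m[ice→φ3] = [T, F, F]
r4 m[ice→φ4] = [T, T, T]
r5 m[φ0→sprk] = [T, T, T]
r5 m[φ0→cld] = [T, F, F]
r5 m[φ1→cld] = [T, T, T]
r5 m[φ1→slip] = [T, F, F]
r5 m[φ2→sprk] = [T, T, T]
r5 m[φ2→fog] = [T, T, T]
r5 m[φ3→fog] = [T, T, T]
r5 m[φ3→ice] = [T, T, T]
r5 m[φ4→wet] = [T, T, T]
r5 m[φ4→ice] = [T, F, F]
r5 m[φ5→wet] = [T, T, T]
r5 m[φ5→snow] = [F, F, T]
r5 m[φ6→fog] = [T, T, T]
r5 m[φ6→rain] = [T, T, T]
r5 m[φ7→cld] = [T, T, T]
r5 m[φ7→sun] = [T, T, F]
r5 m[φ8→sprk] = [F, F, T]
r5 m[φ9→fog] = [T, T, T]
r5 m[φ10→wet] = [F, T, F]
r5 m[sprk→φ0] = [F, F, T]
r5 m[sprk→φ2] = [F, F, T]
r5 m[sprk→φ8] = [T, T, T]
r5 m[fog→φ2] = [T, T, T]
r5 m[fog→φ3] = [T, T, T]
r5 m[fog→φ6] = [T, T, T]
r5 m[fog→φ9] = [T, T, T]
r5 m[cld→φ0] = [T, T, T]
r5 m[cld→φ1] = [T, F, F]
r5 m[cld→φ7] = [T, F, F]
r5 m[sun→φ7] = [T, T, T]
r5 m[slip→φ1] = [T, T, T]
r5 m[wet→φ4] = [F, T, F]
r5 m[wet→φ5] = [F, T, F]
r5 m[wet→φ10] = [T, T, T]
r5 m[snow→φ5] = [T, T, T]
r5 m[rain→φ6] = [T, T, T]
r5 m[ice→φ3] = [T, F, F]
r5 m[ice→φ4] = [T, T, T]
r6 m[φ0→sprk] = [T, T, T]
r6 m[φ0→cld] = [T, F, F]
r6 m[φ1→cld] = [T, T, T]
r6 m[φ1→slip] = [T, F, F]
r6 m[φ2→sprk] = [T, T, T]
r6 m[φ2→fog] = [T, T, T]
r6 m[φ3→fog] = [T, T, T]
r6 m[φ3→ice] = [T, T, T]
r6 m[φ4→wet] = [T, T, T]
r6 m[φ4→ice] = [T, F, F]
r6 m[φ5→wet] = [T, T, T]
r6 m[φ5→snow] = [F, F, T]
r6 m[φ6→fog] = [T, T, T]
r6 m[φ6→rain] = [T, T, T]
r6 m[φ7→cld] = [T, T, T]
r6 m[φ7→sun] = [T, T, F]
r6 m[φ8→sprk] = [F, F, T]
r6 m[φ9→fog] = [T, T, T]
r6 m[φ10→wet] = [F, T, F]
r6 m[sprk→φ0] = [F, F, T]
r6 m[sprk→φ2] = [F, F, T]
r6 m[sprk→φ8] = [T, T, T]
r6 m[fog→φ2] = [T, T, T]
r6 m[fog→φ3] = [T, T, T]
r6 m[fog→φ6] = [T, T, T]
r6 m[fog→φ9] = [T, T, T]
r6 m[cld→φ0] = [T, T, T]
r6 m[cld→φ1] = [T, F, F]
r6 m[cld→φ7] = [T, F, F]
r6 m[sun→φ7] = [T, T, T]
r6 m[slip→φ1] = [T, T, T]
r6 m[wet→φ4] = [F, T, F]
r6 m[wet→φ5] = [F, T, F]
r6 m[wet→φ10] = [T, T, T]
r6 m[snow→φ5] = [T, T, T]
r6 m[rain→φ6] = [T, T, T]
r6 m[ice→φ3] = [T, F, F]
r6 m[ice→φ4] = [T, T, T]
fixed point reached at round 6
b[sprk] = ⊗ incoming = [F, F, T]

b[sprk] = [F, F, T]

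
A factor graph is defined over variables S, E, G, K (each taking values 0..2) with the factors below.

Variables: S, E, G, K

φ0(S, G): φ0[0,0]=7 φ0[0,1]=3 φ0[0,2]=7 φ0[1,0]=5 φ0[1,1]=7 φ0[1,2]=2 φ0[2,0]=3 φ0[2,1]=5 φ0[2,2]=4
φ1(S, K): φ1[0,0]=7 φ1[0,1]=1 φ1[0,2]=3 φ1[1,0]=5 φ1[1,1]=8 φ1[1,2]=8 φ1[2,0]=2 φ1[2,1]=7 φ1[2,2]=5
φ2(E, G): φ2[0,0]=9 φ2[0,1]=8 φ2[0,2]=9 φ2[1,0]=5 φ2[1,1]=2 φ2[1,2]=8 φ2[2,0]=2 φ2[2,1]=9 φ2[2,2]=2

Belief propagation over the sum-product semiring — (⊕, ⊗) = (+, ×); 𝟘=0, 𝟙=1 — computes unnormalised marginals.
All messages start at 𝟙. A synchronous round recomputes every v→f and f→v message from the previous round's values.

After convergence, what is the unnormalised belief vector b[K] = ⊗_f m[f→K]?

b[K] = [3807, 3843, 4009]

init: all messages = 𝟙 over 3 values
r1 m[φ0→S] = [17, 14, 12]
r1 m[φ0→G] = [15, 15, 13]
r1 m[φ1→S] = [11, 21, 14]
r1 m[φ1→K] = [14, 16, 16]
r1 m[φ2→E] = [26, 15, 13]
r1 m[φ2→G] = [16, 19, 19]
r1 m[S→φ0] = [1, 1, 1]
r1 m[S→φ1] = [1, 1, 1]
r1 m[E→φ2] = [1, 1, 1]
r1 m[G→φ0] = [1, 1, 1]
r1 m[G→φ2] = [1, 1, 1]
r1 m[K→φ1] = [1, 1, 1]
r2 m[φ0→S] = [17, 14, 12]
r2 m[φ0→G] = [15, 15, 13]
r2 m[φ1→S] = [11, 21, 14]
r2 m[φ1→K] = [14, 16, 16]
r2 m[φ2→E] = [26, 15, 13]
r2 m[φ2→G] = [16, 19, 19]
r2 m[S→φ0] = [11, 21, 14]
r2 m[S→φ1] = [17, 14, 12]
r2 m[E→φ2] = [1, 1, 1]
r2 m[G→φ0] = [16, 19, 19]
r2 m[G→φ2] = [15, 15, 13]
r2 m[K→φ1] = [1, 1, 1]
r3 m[φ0→S] = [302, 251, 219]
r3 m[φ0→G] = [224, 250, 175]
r3 m[φ1→S] = [11, 21, 14]
r3 m[φ1→K] = [213, 213, 223]
r3 m[φ2→E] = [372, 209, 191]
r3 m[φ2→G] = [16, 19, 19]
r3 m[S→φ0] = [11, 21, 14]
r3 m[S→φ1] = [17, 14, 12]
r3 m[E→φ2] = [1, 1, 1]
r3 m[G→φ0] = [16, 19, 19]
r3 m[G→φ2] = [15, 15, 13]
r3 m[K→φ1] = [1, 1, 1]
r4 m[φ0→S] = [302, 251, 219]
r4 m[φ0→G] = [224, 250, 175]
r4 m[φ1→S] = [11, 21, 14]
r4 m[φ1→K] = [213, 213, 223]
r4 m[φ2→E] = [372, 209, 191]
r4 m[φ2→G] = [16, 19, 19]
r4 m[S→φ0] = [11, 21, 14]
r4 m[S→φ1] = [302, 251, 219]
r4 m[E→φ2] = [1, 1, 1]
r4 m[G→φ0] = [16, 19, 19]
r4 m[G→φ2] = [224, 250, 175]
r4 m[K→φ1] = [1, 1, 1]
r5 m[φ0→S] = [302, 251, 219]
r5 m[φ0→G] = [224, 250, 175]
r5 m[φ1→S] = [11, 21, 14]
r5 m[φ1→K] = [3807, 3843, 4009]
r5 m[φ2→E] = [5591, 3020, 3048]
r5 m[φ2→G] = [16, 19, 19]
r5 m[S→φ0] = [11, 21, 14]
r5 m[S→φ1] = [302, 251, 219]
r5 m[E→φ2] = [1, 1, 1]
r5 m[G→φ0] = [16, 19, 19]
r5 m[G→φ2] = [224, 250, 175]
r5 m[K→φ1] = [1, 1, 1]
r6 m[φ0→S] = [302, 251, 219]
r6 m[φ0→G] = [224, 250, 175]
r6 m[φ1→S] = [11, 21, 14]
r6 m[φ1→K] = [3807, 3843, 4009]
r6 m[φ2→E] = [5591, 3020, 3048]
r6 m[φ2→G] = [16, 19, 19]
r6 m[S→φ0] = [11, 21, 14]
r6 m[S→φ1] = [302, 251, 219]
r6 m[E→φ2] = [1, 1, 1]
r6 m[G→φ0] = [16, 19, 19]
r6 m[G→φ2] = [224, 250, 175]
r6 m[K→φ1] = [1, 1, 1]
fixed point reached at round 6
b[K] = ⊗ incoming = [3807, 3843, 4009]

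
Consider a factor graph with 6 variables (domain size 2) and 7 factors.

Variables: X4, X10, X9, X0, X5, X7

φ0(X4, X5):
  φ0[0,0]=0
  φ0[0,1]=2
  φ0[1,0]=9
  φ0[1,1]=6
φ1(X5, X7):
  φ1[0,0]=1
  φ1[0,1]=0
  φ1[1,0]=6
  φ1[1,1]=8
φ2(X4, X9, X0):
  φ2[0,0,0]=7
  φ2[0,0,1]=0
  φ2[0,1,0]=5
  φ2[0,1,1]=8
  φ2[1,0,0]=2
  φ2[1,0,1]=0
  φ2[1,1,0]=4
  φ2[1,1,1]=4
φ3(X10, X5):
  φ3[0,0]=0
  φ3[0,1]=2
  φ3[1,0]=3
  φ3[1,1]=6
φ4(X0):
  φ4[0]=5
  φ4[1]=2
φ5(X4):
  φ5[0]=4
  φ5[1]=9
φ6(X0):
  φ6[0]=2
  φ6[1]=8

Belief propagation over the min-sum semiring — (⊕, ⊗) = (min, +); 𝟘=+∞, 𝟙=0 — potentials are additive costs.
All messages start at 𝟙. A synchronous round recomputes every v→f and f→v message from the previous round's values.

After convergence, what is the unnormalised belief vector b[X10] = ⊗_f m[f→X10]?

b[X10] = [14, 17]

init: all messages = 𝟙 over 2 values
r1 m[φ0→X4] = [0, 6]
r1 m[φ0→X5] = [0, 2]
r1 m[φ1→X5] = [0, 6]
r1 m[φ1→X7] = [1, 0]
r1 m[φ2→X4] = [0, 0]
r1 m[φ2→X9] = [0, 4]
r1 m[φ2→X0] = [2, 0]
r1 m[φ3→X10] = [0, 3]
r1 m[φ3→X5] = [0, 2]
r1 m[φ4→X0] = [5, 2]
r1 m[φ5→X4] = [4, 9]
r1 m[φ6→X0] = [2, 8]
r1 m[X4→φ0] = [0, 0]
r1 m[X4→φ2] = [0, 0]
r1 m[X4→φ5] = [0, 0]
r1 m[X10→φ3] = [0, 0]
r1 m[X9→φ2] = [0, 0]
r1 m[X0→φ2] = [0, 0]
r1 m[X0→φ4] = [0, 0]
r1 m[X0→φ6] = [0, 0]
r1 m[X5→φ0] = [0, 0]
r1 m[X5→φ1] = [0, 0]
r1 m[X5→φ3] = [0, 0]
r1 m[X7→φ1] = [0, 0]
r2 m[φ0→X4] = [0, 6]
r2 m[φ0→X5] = [0, 2]
r2 m[φ1→X5] = [0, 6]
r2 m[φ1→X7] = [1, 0]
r2 m[φ2→X4] = [0, 0]
r2 m[φ2→X9] = [0, 4]
r2 m[φ2→X0] = [2, 0]
r2 m[φ3→X10] = [0, 3]
r2 m[φ3→X5] = [0, 2]
r2 m[φ4→X0] = [5, 2]
r2 m[φ5→X4] = [4, 9]
r2 m[φ6→X0] = [2, 8]
r2 m[X4→φ0] = [4, 9]
r2 m[X4→φ2] = [4, 15]
r2 m[X4→φ5] = [0, 6]
r2 m[X10→φ3] = [0, 0]
r2 m[X9→φ2] = [0, 0]
r2 m[X0→φ2] = [7, 10]
r2 m[X0→φ4] = [4, 8]
r2 m[X0→φ6] = [7, 2]
r2 m[X5→φ0] = [0, 8]
r2 m[X5→φ1] = [0, 4]
r2 m[X5→φ3] = [0, 8]
r2 m[X7→φ1] = [0, 0]
r3 m[φ0→X4] = [0, 9]
r3 m[φ0→X5] = [4, 6]
r3 m[φ1→X5] = [0, 6]
r3 m[φ1→X7] = [1, 0]
r3 m[φ2→X4] = [10, 9]
r3 m[φ2→X9] = [14, 16]
r3 m[φ2→X0] = [9, 4]
r3 m[φ3→X10] = [0, 3]
r3 m[φ3→X5] = [0, 2]
r3 m[φ4→X0] = [5, 2]
r3 m[φ5→X4] = [4, 9]
r3 m[φ6→X0] = [2, 8]
r3 m[X4→φ0] = [4, 9]
r3 m[X4→φ2] = [4, 15]
r3 m[X4→φ5] = [0, 6]
r3 m[X10→φ3] = [0, 0]
r3 m[X9→φ2] = [0, 0]
r3 m[X0→φ2] = [7, 10]
r3 m[X0→φ4] = [4, 8]
r3 m[X0→φ6] = [7, 2]
r3 m[X5→φ0] = [0, 8]
r3 m[X5→φ1] = [0, 4]
r3 m[X5→φ3] = [0, 8]
r3 m[X7→φ1] = [0, 0]
r4 m[φ0→X4] = [0, 9]
r4 m[φ0→X5] = [4, 6]
r4 m[φ1→X5] = [0, 6]
r4 m[φ1→X7] = [1, 0]
r4 m[φ2→X4] = [10, 9]
r4 m[φ2→X9] = [14, 16]
r4 m[φ2→X0] = [9, 4]
r4 m[φ3→X10] = [0, 3]
r4 m[φ3→X5] = [0, 2]
r4 m[φ4→X0] = [5, 2]
r4 m[φ5→X4] = [4, 9]
r4 m[φ6→X0] = [2, 8]
r4 m[X4→φ0] = [14, 18]
r4 m[X4→φ2] = [4, 18]
r4 m[X4→φ5] = [10, 18]
r4 m[X10→φ3] = [0, 0]
r4 m[X9→φ2] = [0, 0]
r4 m[X0→φ2] = [7, 10]
r4 m[X0→φ4] = [11, 12]
r4 m[X0→φ6] = [14, 6]
r4 m[X5→φ0] = [0, 8]
r4 m[X5→φ1] = [4, 8]
r4 m[X5→φ3] = [4, 12]
r4 m[X7→φ1] = [0, 0]
r5 m[φ0→X4] = [0, 9]
r5 m[φ0→X5] = [14, 16]
r5 m[φ1→X5] = [0, 6]
r5 m[φ1→X7] = [5, 4]
r5 m[φ2→X4] = [10, 9]
r5 m[φ2→X9] = [14, 16]
r5 m[φ2→X0] = [9, 4]
r5 m[φ3→X10] = [4, 7]
r5 m[φ3→X5] = [0, 2]
r5 m[φ4→X0] = [5, 2]
r5 m[φ5→X4] = [4, 9]
r5 m[φ6→X0] = [2, 8]
r5 m[X4→φ0] = [14, 18]
r5 m[X4→φ2] = [4, 18]
r5 m[X4→φ5] = [10, 18]
r5 m[X10→φ3] = [0, 0]
r5 m[X9→φ2] = [0, 0]
r5 m[X0→φ2] = [7, 10]
r5 m[X0→φ4] = [11, 12]
r5 m[X0→φ6] = [14, 6]
r5 m[X5→φ0] = [0, 8]
r5 m[X5→φ1] = [4, 8]
r5 m[X5→φ3] = [4, 12]
r5 m[X7→φ1] = [0, 0]
r6 m[φ0→X4] = [0, 9]
r6 m[φ0→X5] = [14, 16]
r6 m[φ1→X5] = [0, 6]
r6 m[φ1→X7] = [5, 4]
r6 m[φ2→X4] = [10, 9]
r6 m[φ2→X9] = [14, 16]
r6 m[φ2→X0] = [9, 4]
r6 m[φ3→X10] = [4, 7]
r6 m[φ3→X5] = [0, 2]
r6 m[φ4→X0] = [5, 2]
r6 m[φ5→X4] = [4, 9]
r6 m[φ6→X0] = [2, 8]
r6 m[X4→φ0] = [14, 18]
r6 m[X4→φ2] = [4, 18]
r6 m[X4→φ5] = [10, 18]
r6 m[X10→φ3] = [0, 0]
r6 m[X9→φ2] = [0, 0]
r6 m[X0→φ2] = [7, 10]
r6 m[X0→φ4] = [11, 12]
r6 m[X0→φ6] = [14, 6]
r6 m[X5→φ0] = [0, 8]
r6 m[X5→φ1] = [14, 18]
r6 m[X5→φ3] = [14, 22]
r6 m[X7→φ1] = [0, 0]
r7 m[φ0→X4] = [0, 9]
r7 m[φ0→X5] = [14, 16]
r7 m[φ1→X5] = [0, 6]
r7 m[φ1→X7] = [15, 14]
r7 m[φ2→X4] = [10, 9]
r7 m[φ2→X9] = [14, 16]
r7 m[φ2→X0] = [9, 4]
r7 m[φ3→X10] = [14, 17]
r7 m[φ3→X5] = [0, 2]
r7 m[φ4→X0] = [5, 2]
r7 m[φ5→X4] = [4, 9]
r7 m[φ6→X0] = [2, 8]
r7 m[X4→φ0] = [14, 18]
r7 m[X4→φ2] = [4, 18]
r7 m[X4→φ5] = [10, 18]
r7 m[X10→φ3] = [0, 0]
r7 m[X9→φ2] = [0, 0]
r7 m[X0→φ2] = [7, 10]
r7 m[X0→φ4] = [11, 12]
r7 m[X0→φ6] = [14, 6]
r7 m[X5→φ0] = [0, 8]
r7 m[X5→φ1] = [14, 18]
r7 m[X5→φ3] = [14, 22]
r7 m[X7→φ1] = [0, 0]
r8 m[φ0→X4] = [0, 9]
r8 m[φ0→X5] = [14, 16]
r8 m[φ1→X5] = [0, 6]
r8 m[φ1→X7] = [15, 14]
r8 m[φ2→X4] = [10, 9]
r8 m[φ2→X9] = [14, 16]
r8 m[φ2→X0] = [9, 4]
r8 m[φ3→X10] = [14, 17]
r8 m[φ3→X5] = [0, 2]
r8 m[φ4→X0] = [5, 2]
r8 m[φ5→X4] = [4, 9]
r8 m[φ6→X0] = [2, 8]
r8 m[X4→φ0] = [14, 18]
r8 m[X4→φ2] = [4, 18]
r8 m[X4→φ5] = [10, 18]
r8 m[X10→φ3] = [0, 0]
r8 m[X9→φ2] = [0, 0]
r8 m[X0→φ2] = [7, 10]
r8 m[X0→φ4] = [11, 12]
r8 m[X0→φ6] = [14, 6]
r8 m[X5→φ0] = [0, 8]
r8 m[X5→φ1] = [14, 18]
r8 m[X5→φ3] = [14, 22]
r8 m[X7→φ1] = [0, 0]
fixed point reached at round 8
b[X10] = ⊗ incoming = [14, 17]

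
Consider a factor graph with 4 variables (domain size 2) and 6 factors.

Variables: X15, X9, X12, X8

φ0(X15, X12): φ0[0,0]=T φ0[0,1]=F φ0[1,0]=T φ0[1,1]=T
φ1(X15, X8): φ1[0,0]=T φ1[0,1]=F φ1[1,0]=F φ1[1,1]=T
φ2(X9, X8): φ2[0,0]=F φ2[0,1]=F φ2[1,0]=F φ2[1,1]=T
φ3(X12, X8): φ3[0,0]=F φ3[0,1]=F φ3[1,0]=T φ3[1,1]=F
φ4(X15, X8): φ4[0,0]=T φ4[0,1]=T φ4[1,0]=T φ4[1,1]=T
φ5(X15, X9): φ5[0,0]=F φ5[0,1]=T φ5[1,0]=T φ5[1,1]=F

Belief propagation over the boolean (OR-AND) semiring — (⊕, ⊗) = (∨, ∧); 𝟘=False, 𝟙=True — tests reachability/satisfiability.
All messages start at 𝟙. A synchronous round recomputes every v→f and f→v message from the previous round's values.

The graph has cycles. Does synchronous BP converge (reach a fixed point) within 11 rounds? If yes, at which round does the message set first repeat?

init: all messages = 𝟙 over 2 values
r1 m[φ0→X15] = [T, T]
r1 m[φ0→X12] = [T, T]
r1 m[φ1→X15] = [T, T]
r1 m[φ1→X8] = [T, T]
r1 m[φ2→X9] = [F, T]
r1 m[φ2→X8] = [F, T]
r1 m[φ3→X12] = [F, T]
r1 m[φ3→X8] = [T, F]
r1 m[φ4→X15] = [T, T]
r1 m[φ4→X8] = [T, T]
r1 m[φ5→X15] = [T, T]
r1 m[φ5→X9] = [T, T]
r1 m[X15→φ0] = [T, T]
r1 m[X15→φ1] = [T, T]
r1 m[X15→φ4] = [T, T]
r1 m[X15→φ5] = [T, T]
r1 m[X9→φ2] = [T, T]
r1 m[X9→φ5] = [T, T]
r1 m[X12→φ0] = [T, T]
r1 m[X12→φ3] = [T, T]
r1 m[X8→φ1] = [T, T]
r1 m[X8→φ2] = [T, T]
r1 m[X8→φ3] = [T, T]
r1 m[X8→φ4] = [T, T]
r2 m[φ0→X15] = [T, T]
r2 m[φ0→X12] = [T, T]
r2 m[φ1→X15] = [T, T]
r2 m[φ1→X8] = [T, T]
r2 m[φ2→X9] = [F, T]
r2 m[φ2→X8] = [F, T]
r2 m[φ3→X12] = [F, T]
r2 m[φ3→X8] = [T, F]
r2 m[φ4→X15] = [T, T]
r2 m[φ4→X8] = [T, T]
r2 m[φ5→X15] = [T, T]
r2 m[φ5→X9] = [T, T]
r2 m[X15→φ0] = [T, T]
r2 m[X15→φ1] = [T, T]
r2 m[X15→φ4] = [T, T]
r2 m[X15→φ5] = [T, T]
r2 m[X9→φ2] = [T, T]
r2 m[X9→φ5] = [F, T]
r2 m[X12→φ0] = [F, T]
r2 m[X12→φ3] = [T, T]
r2 m[X8→φ1] = [F, F]
r2 m[X8→φ2] = [T, F]
r2 m[X8→φ3] = [F, T]
r2 m[X8→φ4] = [F, F]
r3 m[φ0→X15] = [F, T]
r3 m[φ0→X12] = [T, T]
r3 m[φ1→X15] = [F, F]
r3 m[φ1→X8] = [T, T]
r3 m[φ2→X9] = [F, F]
r3 m[φ2→X8] = [F, T]
r3 m[φ3→X12] = [F, F]
r3 m[φ3→X8] = [T, F]
r3 m[φ4→X15] = [F, F]
r3 m[φ4→X8] = [T, T]
r3 m[φ5→X15] = [T, F]
r3 m[φ5→X9] = [T, T]
r3 m[X15→φ0] = [T, T]
r3 m[X15→φ1] = [T, T]
r3 m[X15→φ4] = [T, T]
r3 m[X15→φ5] = [T, T]
r3 m[X9→φ2] = [T, T]
r3 m[X9→φ5] = [F, T]
r3 m[X12→φ0] = [F, T]
r3 m[X12→φ3] = [T, T]
r3 m[X8→φ1] = [F, F]
r3 m[X8→φ2] = [T, F]
r3 m[X8→φ3] = [F, T]
r3 m[X8→φ4] = [F, F]
r4 m[φ0→X15] = [F, T]
r4 m[φ0→X12] = [T, T]
r4 m[φ1→X15] = [F, F]
r4 m[φ1→X8] = [T, T]
r4 m[φ2→X9] = [F, F]
r4 m[φ2→X8] = [F, T]
r4 m[φ3→X12] = [F, F]
r4 m[φ3→X8] = [T, F]
r4 m[φ4→X15] = [F, F]
r4 m[φ4→X8] = [T, T]
r4 m[φ5→X15] = [T, F]
r4 m[φ5→X9] = [T, T]
r4 m[X15→φ0] = [F, F]
r4 m[X15→φ1] = [F, F]
r4 m[X15→φ4] = [F, F]
r4 m[X15→φ5] = [F, F]
r4 m[X9→φ2] = [T, T]
r4 m[X9→φ5] = [F, F]
r4 m[X12→φ0] = [F, F]
r4 m[X12→φ3] = [T, T]
r4 m[X8→φ1] = [F, F]
r4 m[X8→φ2] = [T, F]
r4 m[X8→φ3] = [F, T]
r4 m[X8→φ4] = [F, F]
r5 m[φ0→X15] = [F, F]
r5 m[φ0→X12] = [F, F]
r5 m[φ1→X15] = [F, F]
r5 m[φ1→X8] = [F, F]
r5 m[φ2→X9] = [F, F]
r5 m[φ2→X8] = [F, T]
r5 m[φ3→X12] = [F, F]
r5 m[φ3→X8] = [T, F]
r5 m[φ4→X15] = [F, F]
r5 m[φ4→X8] = [F, F]
r5 m[φ5→X15] = [F, F]
r5 m[φ5→X9] = [F, F]
r5 m[X15→φ0] = [F, F]
r5 m[X15→φ1] = [F, F]
r5 m[X15→φ4] = [F, F]
r5 m[X15→φ5] = [F, F]
r5 m[X9→φ2] = [T, T]
r5 m[X9→φ5] = [F, F]
r5 m[X12→φ0] = [F, F]
r5 m[X12→φ3] = [T, T]
r5 m[X8→φ1] = [F, F]
r5 m[X8→φ2] = [T, F]
r5 m[X8→φ3] = [F, T]
r5 m[X8→φ4] = [F, F]
r6 m[φ0→X15] = [F, F]
r6 m[φ0→X12] = [F, F]
r6 m[φ1→X15] = [F, F]
r6 m[φ1→X8] = [F, F]
r6 m[φ2→X9] = [F, F]
r6 m[φ2→X8] = [F, T]
r6 m[φ3→X12] = [F, F]
r6 m[φ3→X8] = [T, F]
r6 m[φ4→X15] = [F, F]
r6 m[φ4→X8] = [F, F]
r6 m[φ5→X15] = [F, F]
r6 m[φ5→X9] = [F, F]
r6 m[X15→φ0] = [F, F]
r6 m[X15→φ1] = [F, F]
r6 m[X15→φ4] = [F, F]
r6 m[X15→φ5] = [F, F]
r6 m[X9→φ2] = [F, F]
r6 m[X9→φ5] = [F, F]
r6 m[X12→φ0] = [F, F]
r6 m[X12→φ3] = [F, F]
r6 m[X8→φ1] = [F, F]
r6 m[X8→φ2] = [F, F]
r6 m[X8→φ3] = [F, F]
r6 m[X8→φ4] = [F, F]
r7 m[φ0→X15] = [F, F]
r7 m[φ0→X12] = [F, F]
r7 m[φ1→X15] = [F, F]
r7 m[φ1→X8] = [F, F]
r7 m[φ2→X9] = [F, F]
r7 m[φ2→X8] = [F, F]
r7 m[φ3→X12] = [F, F]
r7 m[φ3→X8] = [F, F]
r7 m[φ4→X15] = [F, F]
r7 m[φ4→X8] = [F, F]
r7 m[φ5→X15] = [F, F]
r7 m[φ5→X9] = [F, F]
r7 m[X15→φ0] = [F, F]
r7 m[X15→φ1] = [F, F]
r7 m[X15→φ4] = [F, F]
r7 m[X15→φ5] = [F, F]
r7 m[X9→φ2] = [F, F]
r7 m[X9→φ5] = [F, F]
r7 m[X12→φ0] = [F, F]
r7 m[X12→φ3] = [F, F]
r7 m[X8→φ1] = [F, F]
r7 m[X8→φ2] = [F, F]
r7 m[X8→φ3] = [F, F]
r7 m[X8→φ4] = [F, F]
r8 m[φ0→X15] = [F, F]
r8 m[φ0→X12] = [F, F]
r8 m[φ1→X15] = [F, F]
r8 m[φ1→X8] = [F, F]
r8 m[φ2→X9] = [F, F]
r8 m[φ2→X8] = [F, F]
r8 m[φ3→X12] = [F, F]
r8 m[φ3→X8] = [F, F]
r8 m[φ4→X15] = [F, F]
r8 m[φ4→X8] = [F, F]
r8 m[φ5→X15] = [F, F]
r8 m[φ5→X9] = [F, F]
r8 m[X15→φ0] = [F, F]
r8 m[X15→φ1] = [F, F]
r8 m[X15→φ4] = [F, F]
r8 m[X15→φ5] = [F, F]
r8 m[X9→φ2] = [F, F]
r8 m[X9→φ5] = [F, F]
r8 m[X12→φ0] = [F, F]
r8 m[X12→φ3] = [F, F]
r8 m[X8→φ1] = [F, F]
r8 m[X8→φ2] = [F, F]
r8 m[X8→φ3] = [F, F]
r8 m[X8→φ4] = [F, F]
fixed point reached at round 8
messages reach a fixed point at round 8

CONVERGED at round 8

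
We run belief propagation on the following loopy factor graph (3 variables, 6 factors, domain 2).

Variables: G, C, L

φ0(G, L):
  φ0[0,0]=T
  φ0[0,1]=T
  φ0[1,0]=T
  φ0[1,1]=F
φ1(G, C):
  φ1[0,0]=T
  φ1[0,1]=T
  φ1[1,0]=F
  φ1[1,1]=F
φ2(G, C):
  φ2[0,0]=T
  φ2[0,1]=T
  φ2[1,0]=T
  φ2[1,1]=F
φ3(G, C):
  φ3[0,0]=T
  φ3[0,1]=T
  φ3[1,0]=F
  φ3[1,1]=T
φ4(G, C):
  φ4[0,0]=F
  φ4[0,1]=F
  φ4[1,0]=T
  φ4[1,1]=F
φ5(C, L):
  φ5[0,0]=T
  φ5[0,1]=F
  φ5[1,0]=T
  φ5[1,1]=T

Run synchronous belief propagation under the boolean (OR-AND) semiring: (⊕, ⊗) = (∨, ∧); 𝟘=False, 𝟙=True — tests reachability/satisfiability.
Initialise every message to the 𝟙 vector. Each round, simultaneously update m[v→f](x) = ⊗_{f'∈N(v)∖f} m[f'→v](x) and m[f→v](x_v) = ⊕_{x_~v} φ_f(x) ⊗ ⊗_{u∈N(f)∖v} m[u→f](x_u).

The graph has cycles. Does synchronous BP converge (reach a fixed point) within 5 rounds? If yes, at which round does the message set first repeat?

init: all messages = 𝟙 over 2 values
r1 m[φ0→G] = [T, T]
r1 m[φ0→L] = [T, T]
r1 m[φ1→G] = [T, F]
r1 m[φ1→C] = [T, T]
r1 m[φ2→G] = [T, T]
r1 m[φ2→C] = [T, T]
r1 m[φ3→G] = [T, T]
r1 m[φ3→C] = [T, T]
r1 m[φ4→G] = [F, T]
r1 m[φ4→C] = [T, F]
r1 m[φ5→C] = [T, T]
r1 m[φ5→L] = [T, T]
r1 m[G→φ0] = [T, T]
r1 m[G→φ1] = [T, T]
r1 m[G→φ2] = [T, T]
r1 m[G→φ3] = [T, T]
r1 m[G→φ4] = [T, T]
r1 m[C→φ1] = [T, T]
r1 m[C→φ2] = [T, T]
r1 m[C→φ3] = [T, T]
r1 m[C→φ4] = [T, T]
r1 m[C→φ5] = [T, T]
r1 m[L→φ0] = [T, T]
r1 m[L→φ5] = [T, T]
r2 m[φ0→G] = [T, T]
r2 m[φ0→L] = [T, T]
r2 m[φ1→G] = [T, F]
r2 m[φ1→C] = [T, T]
r2 m[φ2→G] = [T, T]
r2 m[φ2→C] = [T, T]
r2 m[φ3→G] = [T, T]
r2 m[φ3→C] = [T, T]
r2 m[φ4→G] = [F, T]
r2 m[φ4→C] = [T, F]
r2 m[φ5→C] = [T, T]
r2 m[φ5→L] = [T, T]
r2 m[G→φ0] = [F, F]
r2 m[G→φ1] = [F, T]
r2 m[G→φ2] = [F, F]
r2 m[G→φ3] = [F, F]
r2 m[G→φ4] = [T, F]
r2 m[C→φ1] = [T, F]
r2 m[C→φ2] = [T, F]
r2 m[C→φ3] = [T, F]
r2 m[C→φ4] = [T, T]
r2 m[C→φ5] = [T, F]
r2 m[L→φ0] = [T, T]
r2 m[L→φ5] = [T, T]
r3 m[φ0→G] = [T, T]
r3 m[φ0→L] = [F, F]
r3 m[φ1→G] = [T, F]
r3 m[φ1→C] = [F, F]
r3 m[φ2→G] = [T, T]
r3 m[φ2→C] = [F, F]
r3 m[φ3→G] = [T, F]
r3 m[φ3→C] = [F, F]
r3 m[φ4→G] = [F, T]
r3 m[φ4→C] = [F, F]
r3 m[φ5→C] = [T, T]
r3 m[φ5→L] = [T, F]
r3 m[G→φ0] = [F, F]
r3 m[G→φ1] = [F, T]
r3 m[G→φ2] = [F, F]
r3 m[G→φ3] = [F, F]
r3 m[G→φ4] = [T, F]
r3 m[C→φ1] = [T, F]
r3 m[C→φ2] = [T, F]
r3 m[C→φ3] = [T, F]
r3 m[C→φ4] = [T, T]
r3 m[C→φ5] = [T, F]
r3 m[L→φ0] = [T, T]
r3 m[L→φ5] = [T, T]
r4 m[φ0→G] = [T, T]
r4 m[φ0→L] = [F, F]
r4 m[φ1→G] = [T, F]
r4 m[φ1→C] = [F, F]
r4 m[φ2→G] = [T, T]
r4 m[φ2→C] = [F, F]
r4 m[φ3→G] = [T, F]
r4 m[φ3→C] = [F, F]
r4 m[φ4→G] = [F, T]
r4 m[φ4→C] = [F, F]
r4 m[φ5→C] = [T, T]
r4 m[φ5→L] = [T, F]
r4 m[G→φ0] = [F, F]
r4 m[G→φ1] = [F, F]
r4 m[G→φ2] = [F, F]
r4 m[G→φ3] = [F, F]
r4 m[G→φ4] = [T, F]
r4 m[C→φ1] = [F, F]
r4 m[C→φ2] = [F, F]
r4 m[C→φ3] = [F, F]
r4 m[C→φ4] = [F, F]
r4 m[C→φ5] = [F, F]
r4 m[L→φ0] = [T, F]
r4 m[L→φ5] = [F, F]
r5 m[φ0→G] = [T, T]
r5 m[φ0→L] = [F, F]
r5 m[φ1→G] = [F, F]
r5 m[φ1→C] = [F, F]
r5 m[φ2→G] = [F, F]
r5 m[φ2→C] = [F, F]
r5 m[φ3→G] = [F, F]
r5 m[φ3→C] = [F, F]
r5 m[φ4→G] = [F, F]
r5 m[φ4→C] = [F, F]
r5 m[φ5→C] = [F, F]
r5 m[φ5→L] = [F, F]
r5 m[G→φ0] = [F, F]
r5 m[G→φ1] = [F, F]
r5 m[G→φ2] = [F, F]
r5 m[G→φ3] = [F, F]
r5 m[G→φ4] = [T, F]
r5 m[C→φ1] = [F, F]
r5 m[C→φ2] = [F, F]
r5 m[C→φ3] = [F, F]
r5 m[C→φ4] = [F, F]
r5 m[C→φ5] = [F, F]
r5 m[L→φ0] = [T, F]
r5 m[L→φ5] = [F, F]
no fixed point within 5 rounds

NOT CONVERGED within 5 rounds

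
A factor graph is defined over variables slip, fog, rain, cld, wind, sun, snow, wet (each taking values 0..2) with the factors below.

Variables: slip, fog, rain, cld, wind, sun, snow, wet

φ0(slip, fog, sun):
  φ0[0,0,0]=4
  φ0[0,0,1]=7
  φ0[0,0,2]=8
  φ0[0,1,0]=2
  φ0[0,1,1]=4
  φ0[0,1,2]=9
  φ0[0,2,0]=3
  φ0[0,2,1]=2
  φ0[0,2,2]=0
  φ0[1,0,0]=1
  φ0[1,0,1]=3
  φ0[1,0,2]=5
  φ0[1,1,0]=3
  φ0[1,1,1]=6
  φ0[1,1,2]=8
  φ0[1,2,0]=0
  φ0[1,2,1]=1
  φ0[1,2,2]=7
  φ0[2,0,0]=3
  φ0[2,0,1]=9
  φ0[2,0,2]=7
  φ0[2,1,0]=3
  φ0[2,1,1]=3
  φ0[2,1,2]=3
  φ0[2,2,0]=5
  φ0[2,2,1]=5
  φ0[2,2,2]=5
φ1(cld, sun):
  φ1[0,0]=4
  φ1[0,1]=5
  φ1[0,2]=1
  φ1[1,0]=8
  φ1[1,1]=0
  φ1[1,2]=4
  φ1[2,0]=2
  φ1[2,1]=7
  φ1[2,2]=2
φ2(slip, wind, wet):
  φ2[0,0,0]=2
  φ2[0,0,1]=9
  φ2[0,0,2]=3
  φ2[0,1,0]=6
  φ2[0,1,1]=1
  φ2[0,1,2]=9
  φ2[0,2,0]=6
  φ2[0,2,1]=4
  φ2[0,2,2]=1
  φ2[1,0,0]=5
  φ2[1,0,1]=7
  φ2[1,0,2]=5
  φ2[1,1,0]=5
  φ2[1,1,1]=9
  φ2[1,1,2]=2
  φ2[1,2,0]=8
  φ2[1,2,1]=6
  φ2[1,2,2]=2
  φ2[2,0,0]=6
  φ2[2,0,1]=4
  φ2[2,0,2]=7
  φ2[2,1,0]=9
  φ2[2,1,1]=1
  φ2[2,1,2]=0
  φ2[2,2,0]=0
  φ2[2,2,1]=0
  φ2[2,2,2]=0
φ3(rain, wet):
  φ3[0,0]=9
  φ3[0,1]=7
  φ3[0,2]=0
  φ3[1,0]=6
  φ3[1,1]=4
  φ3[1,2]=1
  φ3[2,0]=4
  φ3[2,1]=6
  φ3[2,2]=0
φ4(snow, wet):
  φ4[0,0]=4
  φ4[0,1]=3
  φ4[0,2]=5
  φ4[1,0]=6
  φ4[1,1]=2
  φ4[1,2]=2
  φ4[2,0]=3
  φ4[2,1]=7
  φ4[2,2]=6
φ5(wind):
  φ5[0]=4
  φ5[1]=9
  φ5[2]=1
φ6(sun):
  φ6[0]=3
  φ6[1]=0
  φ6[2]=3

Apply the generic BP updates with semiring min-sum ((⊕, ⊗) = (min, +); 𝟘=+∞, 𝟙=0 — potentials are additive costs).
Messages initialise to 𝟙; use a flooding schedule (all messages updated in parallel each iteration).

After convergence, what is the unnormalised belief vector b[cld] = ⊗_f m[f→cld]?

b[cld] = [8, 6, 9]

init: all messages = 𝟙 over 3 values
r1 m[φ0→slip] = [0, 0, 3]
r1 m[φ0→fog] = [1, 2, 0]
r1 m[φ0→sun] = [0, 1, 0]
r1 m[φ1→cld] = [1, 0, 2]
r1 m[φ1→sun] = [2, 0, 1]
r1 m[φ2→slip] = [1, 2, 0]
r1 m[φ2→wind] = [2, 0, 0]
r1 m[φ2→wet] = [0, 0, 0]
r1 m[φ3→rain] = [0, 1, 0]
r1 m[φ3→wet] = [4, 4, 0]
r1 m[φ4→snow] = [3, 2, 3]
r1 m[φ4→wet] = [3, 2, 2]
r1 m[φ5→wind] = [4, 9, 1]
r1 m[φ6→sun] = [3, 0, 3]
r1 m[slip→φ0] = [0, 0, 0]
r1 m[slip→φ2] = [0, 0, 0]
r1 m[fog→φ0] = [0, 0, 0]
r1 m[rain→φ3] = [0, 0, 0]
r1 m[cld→φ1] = [0, 0, 0]
r1 m[wind→φ2] = [0, 0, 0]
r1 m[wind→φ5] = [0, 0, 0]
r1 m[sun→φ0] = [0, 0, 0]
r1 m[sun→φ1] = [0, 0, 0]
r1 m[sun→φ6] = [0, 0, 0]
r1 m[snow→φ4] = [0, 0, 0]
r1 m[wet→φ2] = [0, 0, 0]
r1 m[wet→φ3] = [0, 0, 0]
r1 m[wet→φ4] = [0, 0, 0]
r2 m[φ0→slip] = [0, 0, 3]
r2 m[φ0→fog] = [1, 2, 0]
r2 m[φ0→sun] = [0, 1, 0]
r2 m[φ1→cld] = [1, 0, 2]
r2 m[φ1→sun] = [2, 0, 1]
r2 m[φ2→slip] = [1, 2, 0]
r2 m[φ2→wind] = [2, 0, 0]
r2 m[φ2→wet] = [0, 0, 0]
r2 m[φ3→rain] = [0, 1, 0]
r2 m[φ3→wet] = [4, 4, 0]
r2 m[φ4→snow] = [3, 2, 3]
r2 m[φ4→wet] = [3, 2, 2]
r2 m[φ5→wind] = [4, 9, 1]
r2 m[φ6→sun] = [3, 0, 3]
r2 m[slip→φ0] = [1, 2, 0]
r2 m[slip→φ2] = [0, 0, 3]
r2 m[fog→φ0] = [0, 0, 0]
r2 m[rain→φ3] = [0, 0, 0]
r2 m[cld→φ1] = [0, 0, 0]
r2 m[wind→φ2] = [4, 9, 1]
r2 m[wind→φ5] = [2, 0, 0]
r2 m[sun→φ0] = [5, 0, 4]
r2 m[sun→φ1] = [3, 1, 3]
r2 m[sun→φ6] = [2, 1, 1]
r2 m[snow→φ4] = [0, 0, 0]
r2 m[wet→φ2] = [7, 6, 2]
r2 m[wet→φ3] = [3, 2, 2]
r2 m[wet→φ4] = [4, 4, 0]
r3 m[φ0→slip] = [2, 1, 3]
r3 m[φ0→fog] = [5, 3, 3]
r3 m[φ0→sun] = [2, 3, 1]
r3 m[φ1→cld] = [4, 1, 5]
r3 m[φ1→sun] = [2, 0, 1]
r3 m[φ2→slip] = [4, 5, 3]
r3 m[φ2→wind] = [5, 4, 3]
r3 m[φ2→wet] = [4, 4, 2]
r3 m[φ3→rain] = [2, 3, 2]
r3 m[φ3→wet] = [4, 4, 0]
r3 m[φ4→snow] = [5, 2, 6]
r3 m[φ4→wet] = [3, 2, 2]
r3 m[φ5→wind] = [4, 9, 1]
r3 m[φ6→sun] = [3, 0, 3]
r3 m[slip→φ0] = [1, 2, 0]
r3 m[slip→φ2] = [0, 0, 3]
r3 m[fog→φ0] = [0, 0, 0]
r3 m[rain→φ3] = [0, 0, 0]
r3 m[cld→φ1] = [0, 0, 0]
r3 m[wind→φ2] = [4, 9, 1]
r3 m[wind→φ5] = [2, 0, 0]
r3 m[sun→φ0] = [5, 0, 4]
r3 m[sun→φ1] = [3, 1, 3]
r3 m[sun→φ6] = [2, 1, 1]
r3 m[snow→φ4] = [0, 0, 0]
r3 m[wet→φ2] = [7, 6, 2]
r3 m[wet→φ3] = [3, 2, 2]
r3 m[wet→φ4] = [4, 4, 0]
r4 m[φ0→slip] = [2, 1, 3]
r4 m[φ0→fog] = [5, 3, 3]
r4 m[φ0→sun] = [2, 3, 1]
r4 m[φ1→cld] = [4, 1, 5]
r4 m[φ1→sun] = [2, 0, 1]
r4 m[φ2→slip] = [4, 5, 3]
r4 m[φ2→wind] = [5, 4, 3]
r4 m[φ2→wet] = [4, 4, 2]
r4 m[φ3→rain] = [2, 3, 2]
r4 m[φ3→wet] = [4, 4, 0]
r4 m[φ4→snow] = [5, 2, 6]
r4 m[φ4→wet] = [3, 2, 2]
r4 m[φ5→wind] = [4, 9, 1]
r4 m[φ6→sun] = [3, 0, 3]
r4 m[slip→φ0] = [4, 5, 3]
r4 m[slip→φ2] = [2, 1, 3]
r4 m[fog→φ0] = [0, 0, 0]
r4 m[rain→φ3] = [0, 0, 0]
r4 m[cld→φ1] = [0, 0, 0]
r4 m[wind→φ2] = [4, 9, 1]
r4 m[wind→φ5] = [5, 4, 3]
r4 m[sun→φ0] = [5, 0, 4]
r4 m[sun→φ1] = [5, 3, 4]
r4 m[sun→φ6] = [4, 3, 2]
r4 m[snow→φ4] = [0, 0, 0]
r4 m[wet→φ2] = [7, 6, 2]
r4 m[wet→φ3] = [7, 6, 4]
r4 m[wet→φ4] = [8, 8, 2]
r5 m[φ0→slip] = [2, 1, 3]
r5 m[φ0→fog] = [8, 6, 6]
r5 m[φ0→sun] = [5, 6, 4]
r5 m[φ1→cld] = [5, 3, 6]
r5 m[φ1→sun] = [2, 0, 1]
r5 m[φ2→slip] = [4, 5, 3]
r5 m[φ2→wind] = [7, 5, 5]
r5 m[φ2→wet] = [4, 4, 4]
r5 m[φ3→rain] = [4, 5, 4]
r5 m[φ3→wet] = [4, 4, 0]
r5 m[φ4→snow] = [7, 4, 8]
r5 m[φ4→wet] = [3, 2, 2]
r5 m[φ5→wind] = [4, 9, 1]
r5 m[φ6→sun] = [3, 0, 3]
r5 m[slip→φ0] = [4, 5, 3]
r5 m[slip→φ2] = [2, 1, 3]
r5 m[fog→φ0] = [0, 0, 0]
r5 m[rain→φ3] = [0, 0, 0]
r5 m[cld→φ1] = [0, 0, 0]
r5 m[wind→φ2] = [4, 9, 1]
r5 m[wind→φ5] = [5, 4, 3]
r5 m[sun→φ0] = [5, 0, 4]
r5 m[sun→φ1] = [5, 3, 4]
r5 m[sun→φ6] = [4, 3, 2]
r5 m[snow→φ4] = [0, 0, 0]
r5 m[wet→φ2] = [7, 6, 2]
r5 m[wet→φ3] = [7, 6, 4]
r5 m[wet→φ4] = [8, 8, 2]
r6 m[φ0→slip] = [2, 1, 3]
r6 m[φ0→fog] = [8, 6, 6]
r6 m[φ0→sun] = [5, 6, 4]
r6 m[φ1→cld] = [5, 3, 6]
r6 m[φ1→sun] = [2, 0, 1]
r6 m[φ2→slip] = [4, 5, 3]
r6 m[φ2→wind] = [7, 5, 5]
r6 m[φ2→wet] = [4, 4, 4]
r6 m[φ3→rain] = [4, 5, 4]
r6 m[φ3→wet] = [4, 4, 0]
r6 m[φ4→snow] = [7, 4, 8]
r6 m[φ4→wet] = [3, 2, 2]
r6 m[φ5→wind] = [4, 9, 1]
r6 m[φ6→sun] = [3, 0, 3]
r6 m[slip→φ0] = [4, 5, 3]
r6 m[slip→φ2] = [2, 1, 3]
r6 m[fog→φ0] = [0, 0, 0]
r6 m[rain→φ3] = [0, 0, 0]
r6 m[cld→φ1] = [0, 0, 0]
r6 m[wind→φ2] = [4, 9, 1]
r6 m[wind→φ5] = [7, 5, 5]
r6 m[sun→φ0] = [5, 0, 4]
r6 m[sun→φ1] = [8, 6, 7]
r6 m[sun→φ6] = [7, 6, 5]
r6 m[snow→φ4] = [0, 0, 0]
r6 m[wet→φ2] = [7, 6, 2]
r6 m[wet→φ3] = [7, 6, 6]
r6 m[wet→φ4] = [8, 8, 4]
r7 m[φ0→slip] = [2, 1, 3]
r7 m[φ0→fog] = [8, 6, 6]
r7 m[φ0→sun] = [5, 6, 4]
r7 m[φ1→cld] = [8, 6, 9]
r7 m[φ1→sun] = [2, 0, 1]
r7 m[φ2→slip] = [4, 5, 3]
r7 m[φ2→wind] = [7, 5, 5]
r7 m[φ2→wet] = [4, 4, 4]
r7 m[φ3→rain] = [6, 7, 6]
r7 m[φ3→wet] = [4, 4, 0]
r7 m[φ4→snow] = [9, 6, 10]
r7 m[φ4→wet] = [3, 2, 2]
r7 m[φ5→wind] = [4, 9, 1]
r7 m[φ6→sun] = [3, 0, 3]
r7 m[slip→φ0] = [4, 5, 3]
r7 m[slip→φ2] = [2, 1, 3]
r7 m[fog→φ0] = [0, 0, 0]
r7 m[rain→φ3] = [0, 0, 0]
r7 m[cld→φ1] = [0, 0, 0]
r7 m[wind→φ2] = [4, 9, 1]
r7 m[wind→φ5] = [7, 5, 5]
r7 m[sun→φ0] = [5, 0, 4]
r7 m[sun→φ1] = [8, 6, 7]
r7 m[sun→φ6] = [7, 6, 5]
r7 m[snow→φ4] = [0, 0, 0]
r7 m[wet→φ2] = [7, 6, 2]
r7 m[wet→φ3] = [7, 6, 6]
r7 m[wet→φ4] = [8, 8, 4]
r8 m[φ0→slip] = [2, 1, 3]
r8 m[φ0→fog] = [8, 6, 6]
r8 m[φ0→sun] = [5, 6, 4]
r8 m[φ1→cld] = [8, 6, 9]
r8 m[φ1→sun] = [2, 0, 1]
r8 m[φ2→slip] = [4, 5, 3]
r8 m[φ2→wind] = [7, 5, 5]
r8 m[φ2→wet] = [4, 4, 4]
r8 m[φ3→rain] = [6, 7, 6]
r8 m[φ3→wet] = [4, 4, 0]
r8 m[φ4→snow] = [9, 6, 10]
r8 m[φ4→wet] = [3, 2, 2]
r8 m[φ5→wind] = [4, 9, 1]
r8 m[φ6→sun] = [3, 0, 3]
r8 m[slip→φ0] = [4, 5, 3]
r8 m[slip→φ2] = [2, 1, 3]
r8 m[fog→φ0] = [0, 0, 0]
r8 m[rain→φ3] = [0, 0, 0]
r8 m[cld→φ1] = [0, 0, 0]
r8 m[wind→φ2] = [4, 9, 1]
r8 m[wind→φ5] = [7, 5, 5]
r8 m[sun→φ0] = [5, 0, 4]
r8 m[sun→φ1] = [8, 6, 7]
r8 m[sun→φ6] = [7, 6, 5]
r8 m[snow→φ4] = [0, 0, 0]
r8 m[wet→φ2] = [7, 6, 2]
r8 m[wet→φ3] = [7, 6, 6]
r8 m[wet→φ4] = [8, 8, 4]
fixed point reached at round 8
b[cld] = ⊗ incoming = [8, 6, 9]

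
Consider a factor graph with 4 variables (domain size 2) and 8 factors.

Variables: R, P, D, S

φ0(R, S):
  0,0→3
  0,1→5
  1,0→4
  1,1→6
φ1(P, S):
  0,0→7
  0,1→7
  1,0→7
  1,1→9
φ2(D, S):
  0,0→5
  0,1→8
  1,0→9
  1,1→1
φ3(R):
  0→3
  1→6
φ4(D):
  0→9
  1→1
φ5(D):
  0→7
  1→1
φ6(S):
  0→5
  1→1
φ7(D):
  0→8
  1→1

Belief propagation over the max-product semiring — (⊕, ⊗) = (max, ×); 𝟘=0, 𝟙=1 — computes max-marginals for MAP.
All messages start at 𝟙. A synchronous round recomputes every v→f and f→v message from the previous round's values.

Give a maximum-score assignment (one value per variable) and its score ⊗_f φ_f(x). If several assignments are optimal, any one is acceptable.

assignment: (R=1, P=0, D=0, S=0); score = 2116800

init: all messages = 𝟙 over 2 values
r1 m[φ0→R] = [5, 6]
r1 m[φ0→S] = [4, 6]
r1 m[φ1→P] = [7, 9]
r1 m[φ1→S] = [7, 9]
r1 m[φ2→D] = [8, 9]
r1 m[φ2→S] = [9, 8]
r1 m[φ3→R] = [3, 6]
r1 m[φ4→D] = [9, 1]
r1 m[φ5→D] = [7, 1]
r1 m[φ6→S] = [5, 1]
r1 m[φ7→D] = [8, 1]
r1 m[R→φ0] = [1, 1]
r1 m[R→φ3] = [1, 1]
r1 m[P→φ1] = [1, 1]
r1 m[D→φ2] = [1, 1]
r1 m[D→φ4] = [1, 1]
r1 m[D→φ5] = [1, 1]
r1 m[D→φ7] = [1, 1]
r1 m[S→φ0] = [1, 1]
r1 m[S→φ1] = [1, 1]
r1 m[S→φ2] = [1, 1]
r1 m[S→φ6] = [1, 1]
r2 m[φ0→R] = [5, 6]
r2 m[φ0→S] = [4, 6]
r2 m[φ1→P] = [7, 9]
r2 m[φ1→S] = [7, 9]
r2 m[φ2→D] = [8, 9]
r2 m[φ2→S] = [9, 8]
r2 m[φ3→R] = [3, 6]
r2 m[φ4→D] = [9, 1]
r2 m[φ5→D] = [7, 1]
r2 m[φ6→S] = [5, 1]
r2 m[φ7→D] = [8, 1]
r2 m[R→φ0] = [3, 6]
r2 m[R→φ3] = [5, 6]
r2 m[P→φ1] = [1, 1]
r2 m[D→φ2] = [504, 1]
r2 m[D→φ4] = [448, 9]
r2 m[D→φ5] = [576, 9]
r2 m[D→φ7] = [504, 9]
r2 m[S→φ0] = [315, 72]
r2 m[S→φ1] = [180, 48]
r2 m[S→φ2] = [140, 54]
r2 m[S→φ6] = [252, 432]
r3 m[φ0→R] = [945, 1260]
r3 m[φ0→S] = [24, 36]
r3 m[φ1→P] = [1260, 1260]
r3 m[φ1→S] = [7, 9]
r3 m[φ2→D] = [700, 1260]
r3 m[φ2→S] = [2520, 4032]
r3 m[φ3→R] = [3, 6]
r3 m[φ4→D] = [9, 1]
r3 m[φ5→D] = [7, 1]
r3 m[φ6→S] = [5, 1]
r3 m[φ7→D] = [8, 1]
r3 m[R→φ0] = [3, 6]
r3 m[R→φ3] = [5, 6]
r3 m[P→φ1] = [1, 1]
r3 m[D→φ2] = [504, 1]
r3 m[D→φ4] = [448, 9]
r3 m[D→φ5] = [576, 9]
r3 m[D→φ7] = [504, 9]
r3 m[S→φ0] = [315, 72]
r3 m[S→φ1] = [180, 48]
r3 m[S→φ2] = [140, 54]
r3 m[S→φ6] = [252, 432]
r4 m[φ0→R] = [945, 1260]
r4 m[φ0→S] = [24, 36]
r4 m[φ1→P] = [1260, 1260]
r4 m[φ1→S] = [7, 9]
r4 m[φ2→D] = [700, 1260]
r4 m[φ2→S] = [2520, 4032]
r4 m[φ3→R] = [3, 6]
r4 m[φ4→D] = [9, 1]
r4 m[φ5→D] = [7, 1]
r4 m[φ6→S] = [5, 1]
r4 m[φ7→D] = [8, 1]
r4 m[R→φ0] = [3, 6]
r4 m[R→φ3] = [945, 1260]
r4 m[P→φ1] = [1, 1]
r4 m[D→φ2] = [504, 1]
r4 m[D→φ4] = [39200, 1260]
r4 m[D→φ5] = [50400, 1260]
r4 m[D→φ7] = [44100, 1260]
r4 m[S→φ0] = [88200, 36288]
r4 m[S→φ1] = [302400, 145152]
r4 m[S→φ2] = [840, 324]
r4 m[S→φ6] = [423360, 1306368]
r5 m[φ0→R] = [264600, 352800]
r5 m[φ0→S] = [24, 36]
r5 m[φ1→P] = [2116800, 2116800]
r5 m[φ1→S] = [7, 9]
r5 m[φ2→D] = [4200, 7560]
r5 m[φ2→S] = [2520, 4032]
r5 m[φ3→R] = [3, 6]
r5 m[φ4→D] = [9, 1]
r5 m[φ5→D] = [7, 1]
r5 m[φ6→S] = [5, 1]
r5 m[φ7→D] = [8, 1]
r5 m[R→φ0] = [3, 6]
r5 m[R→φ3] = [945, 1260]
r5 m[P→φ1] = [1, 1]
r5 m[D→φ2] = [504, 1]
r5 m[D→φ4] = [39200, 1260]
r5 m[D→φ5] = [50400, 1260]
r5 m[D→φ7] = [44100, 1260]
r5 m[S→φ0] = [88200, 36288]
r5 m[S→φ1] = [302400, 145152]
r5 m[S→φ2] = [840, 324]
r5 m[S→φ6] = [423360, 1306368]
r6 m[φ0→R] = [264600, 352800]
r6 m[φ0→S] = [24, 36]
r6 m[φ1→P] = [2116800, 2116800]
r6 m[φ1→S] = [7, 9]
r6 m[φ2→D] = [4200, 7560]
r6 m[φ2→S] = [2520, 4032]
r6 m[φ3→R] = [3, 6]
r6 m[φ4→D] = [9, 1]
r6 m[φ5→D] = [7, 1]
r6 m[φ6→S] = [5, 1]
r6 m[φ7→D] = [8, 1]
r6 m[R→φ0] = [3, 6]
r6 m[R→φ3] = [264600, 352800]
r6 m[P→φ1] = [1, 1]
r6 m[D→φ2] = [504, 1]
r6 m[D→φ4] = [235200, 7560]
r6 m[D→φ5] = [302400, 7560]
r6 m[D→φ7] = [264600, 7560]
r6 m[S→φ0] = [88200, 36288]
r6 m[S→φ1] = [302400, 145152]
r6 m[S→φ2] = [840, 324]
r6 m[S→φ6] = [423360, 1306368]
r7 m[φ0→R] = [264600, 352800]
r7 m[φ0→S] = [24, 36]
r7 m[φ1→P] = [2116800, 2116800]
r7 m[φ1→S] = [7, 9]
r7 m[φ2→D] = [4200, 7560]
r7 m[φ2→S] = [2520, 4032]
r7 m[φ3→R] = [3, 6]
r7 m[φ4→D] = [9, 1]
r7 m[φ5→D] = [7, 1]
r7 m[φ6→S] = [5, 1]
r7 m[φ7→D] = [8, 1]
r7 m[R→φ0] = [3, 6]
r7 m[R→φ3] = [264600, 352800]
r7 m[P→φ1] = [1, 1]
r7 m[D→φ2] = [504, 1]
r7 m[D→φ4] = [235200, 7560]
r7 m[D→φ5] = [302400, 7560]
r7 m[D→φ7] = [264600, 7560]
r7 m[S→φ0] = [88200, 36288]
r7 m[S→φ1] = [302400, 145152]
r7 m[S→φ2] = [840, 324]
r7 m[S→φ6] = [423360, 1306368]
fixed point reached at round 7
traceback from R: (R=1, P=0, D=0, S=0), score=2116800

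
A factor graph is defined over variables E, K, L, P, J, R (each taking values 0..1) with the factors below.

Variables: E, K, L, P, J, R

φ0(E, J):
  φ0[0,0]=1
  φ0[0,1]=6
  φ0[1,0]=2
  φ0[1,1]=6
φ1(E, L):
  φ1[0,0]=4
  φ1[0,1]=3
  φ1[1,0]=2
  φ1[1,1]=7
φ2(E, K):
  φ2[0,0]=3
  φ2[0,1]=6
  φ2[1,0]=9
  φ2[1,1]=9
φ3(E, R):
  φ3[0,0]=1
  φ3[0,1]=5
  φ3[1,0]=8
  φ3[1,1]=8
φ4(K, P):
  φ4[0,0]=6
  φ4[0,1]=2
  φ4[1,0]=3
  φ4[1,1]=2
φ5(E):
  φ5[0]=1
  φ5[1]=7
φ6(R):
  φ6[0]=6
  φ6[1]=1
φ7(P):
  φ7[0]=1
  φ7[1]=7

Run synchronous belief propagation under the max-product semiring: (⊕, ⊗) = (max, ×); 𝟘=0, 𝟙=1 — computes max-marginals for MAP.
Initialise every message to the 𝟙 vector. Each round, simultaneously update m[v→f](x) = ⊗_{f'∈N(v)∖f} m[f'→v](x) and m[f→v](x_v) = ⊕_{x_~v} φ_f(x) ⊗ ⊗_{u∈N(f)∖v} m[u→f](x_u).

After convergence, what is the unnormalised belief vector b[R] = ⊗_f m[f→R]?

init: all messages = 𝟙 over 2 values
r1 m[φ0→E] = [6, 6]
r1 m[φ0→J] = [2, 6]
r1 m[φ1→E] = [4, 7]
r1 m[φ1→L] = [4, 7]
r1 m[φ2→E] = [6, 9]
r1 m[φ2→K] = [9, 9]
r1 m[φ3→E] = [5, 8]
r1 m[φ3→R] = [8, 8]
r1 m[φ4→K] = [6, 3]
r1 m[φ4→P] = [6, 2]
r1 m[φ5→E] = [1, 7]
r1 m[φ6→R] = [6, 1]
r1 m[φ7→P] = [1, 7]
r1 m[E→φ0] = [1, 1]
r1 m[E→φ1] = [1, 1]
r1 m[E→φ2] = [1, 1]
r1 m[E→φ3] = [1, 1]
r1 m[E→φ5] = [1, 1]
r1 m[K→φ2] = [1, 1]
r1 m[K→φ4] = [1, 1]
r1 m[L→φ1] = [1, 1]
r1 m[P→φ4] = [1, 1]
r1 m[P→φ7] = [1, 1]
r1 m[J→φ0] = [1, 1]
r1 m[R→φ3] = [1, 1]
r1 m[R→φ6] = [1, 1]
r2 m[φ0→E] = [6, 6]
r2 m[φ0→J] = [2, 6]
r2 m[φ1→E] = [4, 7]
r2 m[φ1→L] = [4, 7]
r2 m[φ2→E] = [6, 9]
r2 m[φ2→K] = [9, 9]
r2 m[φ3→E] = [5, 8]
r2 m[φ3→R] = [8, 8]
r2 m[φ4→K] = [6, 3]
r2 m[φ4→P] = [6, 2]
r2 m[φ5→E] = [1, 7]
r2 m[φ6→R] = [6, 1]
r2 m[φ7→P] = [1, 7]
r2 m[E→φ0] = [120, 3528]
r2 m[E→φ1] = [180, 3024]
r2 m[E→φ2] = [120, 2352]
r2 m[E→φ3] = [144, 2646]
r2 m[E→φ5] = [720, 3024]
r2 m[K→φ2] = [6, 3]
r2 m[K→φ4] = [9, 9]
r2 m[L→φ1] = [1, 1]
r2 m[P→φ4] = [1, 7]
r2 m[P→φ7] = [6, 2]
r2 m[J→φ0] = [1, 1]
r2 m[R→φ3] = [6, 1]
r2 m[R→φ6] = [8, 8]
r3 m[φ0→E] = [6, 6]
r3 m[φ0→J] = [7056, 21168]
r3 m[φ1→E] = [4, 7]
r3 m[φ1→L] = [6048, 21168]
r3 m[φ2→E] = [18, 54]
r3 m[φ2→K] = [21168, 21168]
r3 m[φ3→E] = [6, 48]
r3 m[φ3→R] = [21168, 21168]
r3 m[φ4→K] = [14, 14]
r3 m[φ4→P] = [54, 18]
r3 m[φ5→E] = [1, 7]
r3 m[φ6→R] = [6, 1]
r3 m[φ7→P] = [1, 7]
r3 m[E→φ0] = [120, 3528]
r3 m[E→φ1] = [180, 3024]
r3 m[E→φ2] = [120, 2352]
r3 m[E→φ3] = [144, 2646]
r3 m[E→φ5] = [720, 3024]
r3 m[K→φ2] = [6, 3]
r3 m[K→φ4] = [9, 9]
r3 m[L→φ1] = [1, 1]
r3 m[P→φ4] = [1, 7]
r3 m[P→φ7] = [6, 2]
r3 m[J→φ0] = [1, 1]
r3 m[R→φ3] = [6, 1]
r3 m[R→φ6] = [8, 8]
r4 m[φ0→E] = [6, 6]
r4 m[φ0→J] = [7056, 21168]
r4 m[φ1→E] = [4, 7]
r4 m[φ1→L] = [6048, 21168]
r4 m[φ2→E] = [18, 54]
r4 m[φ2→K] = [21168, 21168]
r4 m[φ3→E] = [6, 48]
r4 m[φ3→R] = [21168, 21168]
r4 m[φ4→K] = [14, 14]
r4 m[φ4→P] = [54, 18]
r4 m[φ5→E] = [1, 7]
r4 m[φ6→R] = [6, 1]
r4 m[φ7→P] = [1, 7]
r4 m[E→φ0] = [432, 127008]
r4 m[E→φ1] = [648, 108864]
r4 m[E→φ2] = [144, 14112]
r4 m[E→φ3] = [432, 15876]
r4 m[E→φ5] = [2592, 108864]
r4 m[K→φ2] = [14, 14]
r4 m[K→φ4] = [21168, 21168]
r4 m[L→φ1] = [1, 1]
r4 m[P→φ4] = [1, 7]
r4 m[P→φ7] = [54, 18]
r4 m[J→φ0] = [1, 1]
r4 m[R→φ3] = [6, 1]
r4 m[R→φ6] = [21168, 21168]
r5 m[φ0→E] = [6, 6]
r5 m[φ0→J] = [254016, 762048]
r5 m[φ1→E] = [4, 7]
r5 m[φ1→L] = [217728, 762048]
r5 m[φ2→E] = [84, 126]
r5 m[φ2→K] = [127008, 127008]
r5 m[φ3→E] = [6, 48]
r5 m[φ3→R] = [127008, 127008]
r5 m[φ4→K] = [14, 14]
r5 m[φ4→P] = [127008, 42336]
r5 m[φ5→E] = [1, 7]
r5 m[φ6→R] = [6, 1]
r5 m[φ7→P] = [1, 7]
r5 m[E→φ0] = [432, 127008]
r5 m[E→φ1] = [648, 108864]
r5 m[E→φ2] = [144, 14112]
r5 m[E→φ3] = [432, 15876]
r5 m[E→φ5] = [2592, 108864]
r5 m[K→φ2] = [14, 14]
r5 m[K→φ4] = [21168, 21168]
r5 m[L→φ1] = [1, 1]
r5 m[P→φ4] = [1, 7]
r5 m[P→φ7] = [54, 18]
r5 m[J→φ0] = [1, 1]
r5 m[R→φ3] = [6, 1]
r5 m[R→φ6] = [21168, 21168]
r6 m[φ0→E] = [6, 6]
r6 m[φ0→J] = [254016, 762048]
r6 m[φ1→E] = [4, 7]
r6 m[φ1→L] = [217728, 762048]
r6 m[φ2→E] = [84, 126]
r6 m[φ2→K] = [127008, 127008]
r6 m[φ3→E] = [6, 48]
r6 m[φ3→R] = [127008, 127008]
r6 m[φ4→K] = [14, 14]
r6 m[φ4→P] = [127008, 42336]
r6 m[φ5→E] = [1, 7]
r6 m[φ6→R] = [6, 1]
r6 m[φ7→P] = [1, 7]
r6 m[E→φ0] = [2016, 296352]
r6 m[E→φ1] = [3024, 254016]
r6 m[E→φ2] = [144, 14112]
r6 m[E→φ3] = [2016, 37044]
r6 m[E→φ5] = [12096, 254016]
r6 m[K→φ2] = [14, 14]
r6 m[K→φ4] = [127008, 127008]
r6 m[L→φ1] = [1, 1]
r6 m[P→φ4] = [1, 7]
r6 m[P→φ7] = [127008, 42336]
r6 m[J→φ0] = [1, 1]
r6 m[R→φ3] = [6, 1]
r6 m[R→φ6] = [127008, 127008]
r7 m[φ0→E] = [6, 6]
r7 m[φ0→J] = [592704, 1778112]
r7 m[φ1→E] = [4, 7]
r7 m[φ1→L] = [508032, 1778112]
r7 m[φ2→E] = [84, 126]
r7 m[φ2→K] = [127008, 127008]
r7 m[φ3→E] = [6, 48]
r7 m[φ3→R] = [296352, 296352]
r7 m[φ4→K] = [14, 14]
r7 m[φ4→P] = [762048, 254016]
r7 m[φ5→E] = [1, 7]
r7 m[φ6→R] = [6, 1]
r7 m[φ7→P] = [1, 7]
r7 m[E→φ0] = [2016, 296352]
r7 m[E→φ1] = [3024, 254016]
r7 m[E→φ2] = [144, 14112]
r7 m[E→φ3] = [2016, 37044]
r7 m[E→φ5] = [12096, 254016]
r7 m[K→φ2] = [14, 14]
r7 m[K→φ4] = [127008, 127008]
r7 m[L→φ1] = [1, 1]
r7 m[P→φ4] = [1, 7]
r7 m[P→φ7] = [127008, 42336]
r7 m[J→φ0] = [1, 1]
r7 m[R→φ3] = [6, 1]
r7 m[R→φ6] = [127008, 127008]
r8 m[φ0→E] = [6, 6]
r8 m[φ0→J] = [592704, 1778112]
r8 m[φ1→E] = [4, 7]
r8 m[φ1→L] = [508032, 1778112]
r8 m[φ2→E] = [84, 126]
r8 m[φ2→K] = [127008, 127008]
r8 m[φ3→E] = [6, 48]
r8 m[φ3→R] = [296352, 296352]
r8 m[φ4→K] = [14, 14]
r8 m[φ4→P] = [762048, 254016]
r8 m[φ5→E] = [1, 7]
r8 m[φ6→R] = [6, 1]
r8 m[φ7→P] = [1, 7]
r8 m[E→φ0] = [2016, 296352]
r8 m[E→φ1] = [3024, 254016]
r8 m[E→φ2] = [144, 14112]
r8 m[E→φ3] = [2016, 37044]
r8 m[E→φ5] = [12096, 254016]
r8 m[K→φ2] = [14, 14]
r8 m[K→φ4] = [127008, 127008]
r8 m[L→φ1] = [1, 1]
r8 m[P→φ4] = [1, 7]
r8 m[P→φ7] = [762048, 254016]
r8 m[J→φ0] = [1, 1]
r8 m[R→φ3] = [6, 1]
r8 m[R→φ6] = [296352, 296352]
r9 m[φ0→E] = [6, 6]
r9 m[φ0→J] = [592704, 1778112]
r9 m[φ1→E] = [4, 7]
r9 m[φ1→L] = [508032, 1778112]
r9 m[φ2→E] = [84, 126]
r9 m[φ2→K] = [127008, 127008]
r9 m[φ3→E] = [6, 48]
r9 m[φ3→R] = [296352, 296352]
r9 m[φ4→K] = [14, 14]
r9 m[φ4→P] = [762048, 254016]
r9 m[φ5→E] = [1, 7]
r9 m[φ6→R] = [6, 1]
r9 m[φ7→P] = [1, 7]
r9 m[E→φ0] = [2016, 296352]
r9 m[E→φ1] = [3024, 254016]
r9 m[E→φ2] = [144, 14112]
r9 m[E→φ3] = [2016, 37044]
r9 m[E→φ5] = [12096, 254016]
r9 m[K→φ2] = [14, 14]
r9 m[K→φ4] = [127008, 127008]
r9 m[L→φ1] = [1, 1]
r9 m[P→φ4] = [1, 7]
r9 m[P→φ7] = [762048, 254016]
r9 m[J→φ0] = [1, 1]
r9 m[R→φ3] = [6, 1]
r9 m[R→φ6] = [296352, 296352]
fixed point reached at round 9
b[R] = ⊗ incoming = [1778112, 296352]

b[R] = [1778112, 296352]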